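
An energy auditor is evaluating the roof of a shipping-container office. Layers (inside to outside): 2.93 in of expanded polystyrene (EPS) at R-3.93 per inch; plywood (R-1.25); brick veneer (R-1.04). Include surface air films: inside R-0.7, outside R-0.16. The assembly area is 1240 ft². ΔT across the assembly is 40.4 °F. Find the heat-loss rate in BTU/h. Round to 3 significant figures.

2.93 × 3.93 = 11.51
R_total = 0.7 + 11.51 + 1.25 + 1.04 + 0.16 = 14.66 ft²·°F·h/BTU
Q = A·ΔT/R = 1240 × 40.4 / 14.66 = 3416 BTU/h

3420 BTU/h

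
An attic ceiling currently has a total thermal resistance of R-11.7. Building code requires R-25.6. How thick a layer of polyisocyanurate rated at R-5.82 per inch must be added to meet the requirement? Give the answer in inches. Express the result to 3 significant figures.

2.39 in

ΔR = 25.6 − 11.7 = 13.9 ft²·°F·h/BTU
L = ΔR / (R/in) = 13.9/5.82 = 2.388 in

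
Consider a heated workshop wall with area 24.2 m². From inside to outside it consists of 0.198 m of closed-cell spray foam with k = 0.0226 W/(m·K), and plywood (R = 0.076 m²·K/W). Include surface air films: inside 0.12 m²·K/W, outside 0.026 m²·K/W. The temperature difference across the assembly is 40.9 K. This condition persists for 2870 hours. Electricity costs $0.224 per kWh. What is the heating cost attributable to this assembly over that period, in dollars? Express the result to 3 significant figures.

70.8 dollars

0.198/0.0226 = 8.761
R_total = 0.12 + 8.761 + 0.076 + 0.026 = 8.983 m²·K/W
Q = 24.2 × 40.9 / 8.983 = 110.2 W
E = 110.2 W × 2870 h / 1000 = 316.2 kWh
Cost = 316.2 × 0.224 = $70.83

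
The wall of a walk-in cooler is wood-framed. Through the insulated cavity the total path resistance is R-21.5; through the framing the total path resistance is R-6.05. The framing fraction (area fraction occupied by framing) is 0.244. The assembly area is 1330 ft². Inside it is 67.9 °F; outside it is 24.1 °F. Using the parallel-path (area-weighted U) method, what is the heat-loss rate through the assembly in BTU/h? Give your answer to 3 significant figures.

4400 BTU/h

U_eff = 0.756/21.5 + 0.244/6.05 = 0.03516 + 0.04033 = 0.07549
R_eff = 1/U_eff = 13.25 ft²·°F·h/BTU
Q = 1330 × (67.9 − 24.1) / 13.25 = 4398 BTU/h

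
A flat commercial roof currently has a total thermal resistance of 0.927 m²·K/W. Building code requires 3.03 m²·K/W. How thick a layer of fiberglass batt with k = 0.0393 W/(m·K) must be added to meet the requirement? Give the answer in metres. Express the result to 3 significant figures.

0.0826 m

ΔR = 3.03 − 0.927 = 2.103 m²·K/W
L = ΔR × k = 2.103 × 0.0393 = 0.08265 m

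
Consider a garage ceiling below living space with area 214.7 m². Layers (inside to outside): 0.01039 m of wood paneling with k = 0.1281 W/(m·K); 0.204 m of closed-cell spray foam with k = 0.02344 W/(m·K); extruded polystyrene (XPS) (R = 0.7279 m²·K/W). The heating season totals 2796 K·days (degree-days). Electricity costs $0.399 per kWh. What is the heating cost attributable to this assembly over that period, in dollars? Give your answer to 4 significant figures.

604.3 dollars

0.01039/0.1281 = 0.081109
0.204/0.02344 = 8.7031
R_total = 0.081109 + 8.7031 + 0.7279 = 9.5121 m²·K/W
E = A × HDD × 24 / R / 1000 = 214.7 × 2796 × 24 / 9.5121 / 1000 = 1514.6 kWh
Cost = 1514.6 × 0.399 = $604.34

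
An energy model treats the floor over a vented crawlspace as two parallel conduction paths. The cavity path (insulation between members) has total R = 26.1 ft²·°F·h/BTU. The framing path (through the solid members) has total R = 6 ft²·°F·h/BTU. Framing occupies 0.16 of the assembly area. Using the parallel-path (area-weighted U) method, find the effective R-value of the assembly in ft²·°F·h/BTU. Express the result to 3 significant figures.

17.0 ft²·°F·h/BTU

U_eff = 0.84/26.1 + 0.16/6 = 0.03218 + 0.02667 = 0.05885
R_eff = 1/U_eff = 16.99 ft²·°F·h/BTU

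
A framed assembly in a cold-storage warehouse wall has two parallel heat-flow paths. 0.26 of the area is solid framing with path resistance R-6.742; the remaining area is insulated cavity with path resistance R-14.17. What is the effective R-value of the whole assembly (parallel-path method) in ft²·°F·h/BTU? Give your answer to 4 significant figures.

U_eff = 0.74/14.17 + 0.26/6.742 = 0.052223 + 0.038564 = 0.090787
R_eff = 1/U_eff = 11.015 ft²·°F·h/BTU

11.01 ft²·°F·h/BTU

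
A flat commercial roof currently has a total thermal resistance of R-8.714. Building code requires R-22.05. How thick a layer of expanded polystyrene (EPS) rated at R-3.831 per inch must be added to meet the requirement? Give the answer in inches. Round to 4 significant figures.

ΔR = 22.05 − 8.714 = 13.336 ft²·°F·h/BTU
L = ΔR / (R/in) = 13.336/3.831 = 3.4811 in

3.481 in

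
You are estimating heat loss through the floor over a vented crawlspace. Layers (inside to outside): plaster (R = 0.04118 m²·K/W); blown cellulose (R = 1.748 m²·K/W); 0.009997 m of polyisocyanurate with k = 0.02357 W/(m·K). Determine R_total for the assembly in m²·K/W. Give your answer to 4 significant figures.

2.213 m²·K/W

0.009997/0.02357 = 0.42414
R_total = 0.04118 + 1.748 + 0.42414 = 2.2133 m²·K/W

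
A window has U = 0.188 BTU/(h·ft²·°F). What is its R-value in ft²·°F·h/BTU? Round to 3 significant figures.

R = 1/U = 1/0.188 = 5.319

5.32 ft²·°F·h/BTU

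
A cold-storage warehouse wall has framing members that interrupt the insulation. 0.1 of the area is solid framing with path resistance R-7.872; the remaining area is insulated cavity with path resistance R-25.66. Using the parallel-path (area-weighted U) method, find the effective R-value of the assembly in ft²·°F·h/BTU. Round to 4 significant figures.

20.93 ft²·°F·h/BTU

U_eff = 0.9/25.66 + 0.1/7.872 = 0.035074 + 0.012703 = 0.047777
R_eff = 1/U_eff = 20.93 ft²·°F·h/BTU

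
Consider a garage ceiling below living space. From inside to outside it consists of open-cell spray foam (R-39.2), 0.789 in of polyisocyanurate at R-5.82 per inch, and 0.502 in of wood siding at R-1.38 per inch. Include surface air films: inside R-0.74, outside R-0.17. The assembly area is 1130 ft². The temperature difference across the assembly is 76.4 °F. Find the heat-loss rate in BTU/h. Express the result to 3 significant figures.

1900 BTU/h

0.789 × 5.82 = 4.592
0.502 × 1.38 = 0.6928
R_total = 0.74 + 39.2 + 4.592 + 0.6928 + 0.17 = 45.39 ft²·°F·h/BTU
Q = A·ΔT/R = 1130 × 76.4 / 45.39 = 1902 BTU/h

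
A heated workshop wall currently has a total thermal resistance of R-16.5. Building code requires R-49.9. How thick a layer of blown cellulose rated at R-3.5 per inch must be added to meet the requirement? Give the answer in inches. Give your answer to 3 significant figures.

9.54 in

ΔR = 49.9 − 16.5 = 33.4 ft²·°F·h/BTU
L = ΔR / (R/in) = 33.4/3.5 = 9.543 in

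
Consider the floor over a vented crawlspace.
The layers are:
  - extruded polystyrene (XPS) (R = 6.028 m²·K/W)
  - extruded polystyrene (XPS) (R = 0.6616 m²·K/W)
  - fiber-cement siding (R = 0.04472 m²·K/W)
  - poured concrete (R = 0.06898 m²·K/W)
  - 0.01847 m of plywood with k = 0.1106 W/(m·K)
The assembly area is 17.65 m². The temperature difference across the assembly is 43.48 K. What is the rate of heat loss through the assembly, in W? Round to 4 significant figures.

110.1 W

0.01847/0.1106 = 0.167
R_total = 6.028 + 0.6616 + 0.04472 + 0.06898 + 0.167 = 6.9703 m²·K/W
Q = A·ΔT/R = 17.65 × 43.48 / 6.9703 = 110.1 W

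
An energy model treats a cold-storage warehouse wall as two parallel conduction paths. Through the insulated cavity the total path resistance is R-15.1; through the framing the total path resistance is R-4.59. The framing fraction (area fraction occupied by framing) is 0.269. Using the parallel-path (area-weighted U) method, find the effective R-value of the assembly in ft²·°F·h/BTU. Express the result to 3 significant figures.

9.34 ft²·°F·h/BTU

U_eff = 0.731/15.1 + 0.269/4.59 = 0.04841 + 0.05861 = 0.107
R_eff = 1/U_eff = 9.344 ft²·°F·h/BTU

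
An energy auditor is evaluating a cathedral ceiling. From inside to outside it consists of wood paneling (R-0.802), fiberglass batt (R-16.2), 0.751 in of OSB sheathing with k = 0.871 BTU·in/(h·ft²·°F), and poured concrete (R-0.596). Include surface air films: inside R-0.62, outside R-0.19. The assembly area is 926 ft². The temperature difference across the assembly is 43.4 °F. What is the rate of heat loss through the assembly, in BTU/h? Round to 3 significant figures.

2090 BTU/h

0.751/0.871 = 0.8622
R_total = 0.62 + 0.802 + 16.2 + 0.8622 + 0.596 + 0.19 = 19.27 ft²·°F·h/BTU
Q = A·ΔT/R = 926 × 43.4 / 19.27 = 2086 BTU/h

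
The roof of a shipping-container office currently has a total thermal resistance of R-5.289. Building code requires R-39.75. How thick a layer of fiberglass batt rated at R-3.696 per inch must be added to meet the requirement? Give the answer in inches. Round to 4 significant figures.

9.324 in

ΔR = 39.75 − 5.289 = 34.461 ft²·°F·h/BTU
L = ΔR / (R/in) = 34.461/3.696 = 9.3239 in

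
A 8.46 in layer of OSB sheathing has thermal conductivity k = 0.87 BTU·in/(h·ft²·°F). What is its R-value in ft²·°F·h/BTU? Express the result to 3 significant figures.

9.72 ft²·°F·h/BTU

R = L/k = 8.46/0.87 = 9.724 ft²·°F·h/BTU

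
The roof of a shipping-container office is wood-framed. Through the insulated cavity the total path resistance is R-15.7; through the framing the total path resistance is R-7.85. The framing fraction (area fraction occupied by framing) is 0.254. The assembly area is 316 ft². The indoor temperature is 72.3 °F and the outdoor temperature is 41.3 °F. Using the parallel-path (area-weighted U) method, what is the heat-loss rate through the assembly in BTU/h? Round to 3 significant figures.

U_eff = 0.746/15.7 + 0.254/7.85 = 0.04752 + 0.03236 = 0.07987
R_eff = 1/U_eff = 12.52 ft²·°F·h/BTU
Q = 316 × (72.3 − 41.3) / 12.52 = 782.4 BTU/h

782 BTU/h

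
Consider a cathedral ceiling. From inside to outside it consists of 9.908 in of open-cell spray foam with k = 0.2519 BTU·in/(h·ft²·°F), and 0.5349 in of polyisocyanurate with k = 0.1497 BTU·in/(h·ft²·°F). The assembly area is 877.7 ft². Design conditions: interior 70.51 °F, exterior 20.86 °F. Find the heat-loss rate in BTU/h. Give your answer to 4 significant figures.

9.908/0.2519 = 39.333
0.5349/0.1497 = 3.5731
R_total = 39.333 + 3.5731 = 42.906 ft²·°F·h/BTU
Q = A·ΔT/R = 877.7 × (70.51 − 20.86) / 42.906 = 1015.7 BTU/h

1016 BTU/h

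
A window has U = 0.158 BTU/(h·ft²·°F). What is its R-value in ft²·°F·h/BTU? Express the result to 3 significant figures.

R = 1/U = 1/0.158 = 6.329

6.33 ft²·°F·h/BTU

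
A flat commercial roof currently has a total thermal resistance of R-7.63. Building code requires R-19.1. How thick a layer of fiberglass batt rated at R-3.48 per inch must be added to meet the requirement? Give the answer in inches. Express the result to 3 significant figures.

3.30 in

ΔR = 19.1 − 7.63 = 11.47 ft²·°F·h/BTU
L = ΔR / (R/in) = 11.47/3.48 = 3.296 in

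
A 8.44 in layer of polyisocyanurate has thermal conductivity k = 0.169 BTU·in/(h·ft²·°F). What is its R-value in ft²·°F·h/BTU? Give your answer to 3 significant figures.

R = L/k = 8.44/0.169 = 49.94 ft²·°F·h/BTU

49.9 ft²·°F·h/BTU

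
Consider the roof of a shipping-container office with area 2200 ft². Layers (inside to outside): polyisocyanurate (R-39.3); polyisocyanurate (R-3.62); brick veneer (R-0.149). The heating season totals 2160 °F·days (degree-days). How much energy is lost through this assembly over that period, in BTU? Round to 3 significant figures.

R_total = 39.3 + 3.62 + 0.149 = 43.07 ft²·°F·h/BTU
E = A × HDD × 24 / R = 2200 × 2160 × 24 / 43.07 = 2648000 BTU

2650000 BTU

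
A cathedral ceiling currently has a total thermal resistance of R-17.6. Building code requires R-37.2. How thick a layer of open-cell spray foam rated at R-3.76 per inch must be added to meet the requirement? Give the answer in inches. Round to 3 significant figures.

5.21 in

ΔR = 37.2 − 17.6 = 19.6 ft²·°F·h/BTU
L = ΔR / (R/in) = 19.6/3.76 = 5.213 in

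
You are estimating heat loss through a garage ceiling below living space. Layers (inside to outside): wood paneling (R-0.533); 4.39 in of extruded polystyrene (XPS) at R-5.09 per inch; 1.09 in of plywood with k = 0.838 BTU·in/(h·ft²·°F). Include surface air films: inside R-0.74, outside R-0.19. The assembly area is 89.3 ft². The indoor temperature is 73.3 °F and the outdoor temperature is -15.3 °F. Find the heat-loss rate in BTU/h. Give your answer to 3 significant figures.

315 BTU/h

4.39 × 5.09 = 22.35
1.09/0.838 = 1.301
R_total = 0.74 + 0.533 + 22.35 + 1.301 + 0.19 = 25.11 ft²·°F·h/BTU
Q = A·ΔT/R = 89.3 × (73.3 − (-15.3)) / 25.11 = 315.1 BTU/h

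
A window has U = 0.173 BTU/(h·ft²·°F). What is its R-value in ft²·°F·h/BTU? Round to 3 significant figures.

R = 1/U = 1/0.173 = 5.78

5.78 ft²·°F·h/BTU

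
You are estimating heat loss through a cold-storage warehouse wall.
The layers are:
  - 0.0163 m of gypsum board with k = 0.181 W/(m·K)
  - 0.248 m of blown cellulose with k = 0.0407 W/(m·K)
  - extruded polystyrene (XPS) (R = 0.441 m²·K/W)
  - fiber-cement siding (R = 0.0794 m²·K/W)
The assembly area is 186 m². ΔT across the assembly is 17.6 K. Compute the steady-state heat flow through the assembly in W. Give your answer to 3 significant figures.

0.0163/0.181 = 0.09006
0.248/0.0407 = 6.093
R_total = 0.09006 + 6.093 + 0.441 + 0.0794 = 6.704 m²·K/W
Q = A·ΔT/R = 186 × 17.6 / 6.704 = 488.3 W

488 W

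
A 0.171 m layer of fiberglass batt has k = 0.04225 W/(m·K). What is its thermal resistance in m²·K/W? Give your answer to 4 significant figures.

4.047 m²·K/W

R = L/k = 0.171/0.04225 = 4.0473 m²·K/W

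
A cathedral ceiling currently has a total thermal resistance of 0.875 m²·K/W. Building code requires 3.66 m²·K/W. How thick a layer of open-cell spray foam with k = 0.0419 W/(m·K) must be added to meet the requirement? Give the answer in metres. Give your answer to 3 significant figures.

0.117 m

ΔR = 3.66 − 0.875 = 2.785 m²·K/W
L = ΔR × k = 2.785 × 0.0419 = 0.1167 m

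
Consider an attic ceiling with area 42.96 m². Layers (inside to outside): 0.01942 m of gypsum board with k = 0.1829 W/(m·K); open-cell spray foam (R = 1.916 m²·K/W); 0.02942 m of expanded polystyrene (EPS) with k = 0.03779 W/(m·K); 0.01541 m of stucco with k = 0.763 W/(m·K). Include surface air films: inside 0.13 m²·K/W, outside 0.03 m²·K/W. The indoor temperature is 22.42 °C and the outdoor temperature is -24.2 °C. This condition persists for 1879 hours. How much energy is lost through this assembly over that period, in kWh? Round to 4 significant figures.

1262 kWh

0.01942/0.1829 = 0.10618
0.02942/0.03779 = 0.77851
0.01541/0.763 = 0.020197
R_total = 0.13 + 0.10618 + 1.916 + 0.77851 + 0.020197 + 0.03 = 2.9809 m²·K/W
Q = 42.96 × (22.42 − (-24.2)) / 2.9809 = 671.88 W
E = 671.88 W × 1879 h / 1000 = 1262.5 kWh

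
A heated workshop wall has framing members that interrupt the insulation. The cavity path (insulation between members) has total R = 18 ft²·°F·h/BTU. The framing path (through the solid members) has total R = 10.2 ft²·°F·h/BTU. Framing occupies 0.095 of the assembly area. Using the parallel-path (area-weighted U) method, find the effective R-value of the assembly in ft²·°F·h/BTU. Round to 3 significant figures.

16.8 ft²·°F·h/BTU

U_eff = 0.905/18 + 0.095/10.2 = 0.05028 + 0.009314 = 0.05959
R_eff = 1/U_eff = 16.78 ft²·°F·h/BTU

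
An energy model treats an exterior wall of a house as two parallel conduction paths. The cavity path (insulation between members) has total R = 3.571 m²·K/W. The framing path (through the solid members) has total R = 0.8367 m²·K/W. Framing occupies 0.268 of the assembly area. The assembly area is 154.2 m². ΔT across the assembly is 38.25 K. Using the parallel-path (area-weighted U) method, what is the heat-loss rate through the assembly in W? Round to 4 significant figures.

U_eff = 0.732/3.571 + 0.268/0.8367 = 0.20498 + 0.32031 = 0.52529
R_eff = 1/U_eff = 1.9037 m²·K/W
Q = 154.2 × 38.25 / 1.9037 = 3098.2 W

3098 W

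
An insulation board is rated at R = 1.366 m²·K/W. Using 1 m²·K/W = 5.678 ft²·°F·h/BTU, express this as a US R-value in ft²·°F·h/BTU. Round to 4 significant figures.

7.756 ft²·°F·h/BTU

R_US = 1.366 × 5.678 = 7.7561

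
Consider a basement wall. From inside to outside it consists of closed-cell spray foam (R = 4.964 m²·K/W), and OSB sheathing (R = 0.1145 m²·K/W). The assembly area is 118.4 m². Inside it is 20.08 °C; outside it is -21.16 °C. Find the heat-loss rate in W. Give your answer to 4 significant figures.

961.5 W

R_total = 4.964 + 0.1145 = 5.0785 m²·K/W
Q = A·ΔT/R = 118.4 × (20.08 − (-21.16)) / 5.0785 = 961.47 W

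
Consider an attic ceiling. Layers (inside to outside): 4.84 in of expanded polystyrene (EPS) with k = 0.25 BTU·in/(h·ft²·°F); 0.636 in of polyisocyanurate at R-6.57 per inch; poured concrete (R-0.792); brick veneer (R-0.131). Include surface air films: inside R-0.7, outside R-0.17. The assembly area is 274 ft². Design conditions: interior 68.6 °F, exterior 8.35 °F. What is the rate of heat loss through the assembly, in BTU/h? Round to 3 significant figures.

652 BTU/h

4.84/0.25 = 19.36
0.636 × 6.57 = 4.179
R_total = 0.7 + 19.36 + 4.179 + 0.792 + 0.131 + 0.17 = 25.33 ft²·°F·h/BTU
Q = A·ΔT/R = 274 × (68.6 − 8.35) / 25.33 = 651.7 BTU/h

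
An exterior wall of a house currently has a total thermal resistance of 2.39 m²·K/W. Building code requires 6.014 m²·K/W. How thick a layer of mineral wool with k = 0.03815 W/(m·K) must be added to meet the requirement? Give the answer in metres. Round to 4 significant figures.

0.1383 m

ΔR = 6.014 − 2.39 = 3.624 m²·K/W
L = ΔR × k = 3.624 × 0.03815 = 0.13826 m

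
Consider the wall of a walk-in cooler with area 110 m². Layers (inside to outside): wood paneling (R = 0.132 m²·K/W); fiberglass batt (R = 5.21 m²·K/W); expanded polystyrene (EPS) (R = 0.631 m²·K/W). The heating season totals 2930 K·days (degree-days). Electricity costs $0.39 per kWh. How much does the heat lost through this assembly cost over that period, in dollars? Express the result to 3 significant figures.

505 dollars

R_total = 0.132 + 5.21 + 0.631 = 5.973 m²·K/W
E = A × HDD × 24 / R / 1000 = 110 × 2930 × 24 / 5.973 / 1000 = 1295 kWh
Cost = 1295 × 0.39 = $505.1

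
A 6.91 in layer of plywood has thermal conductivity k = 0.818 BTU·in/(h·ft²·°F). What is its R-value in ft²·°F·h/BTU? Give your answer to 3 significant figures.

8.45 ft²·°F·h/BTU

R = L/k = 6.91/0.818 = 8.447 ft²·°F·h/BTU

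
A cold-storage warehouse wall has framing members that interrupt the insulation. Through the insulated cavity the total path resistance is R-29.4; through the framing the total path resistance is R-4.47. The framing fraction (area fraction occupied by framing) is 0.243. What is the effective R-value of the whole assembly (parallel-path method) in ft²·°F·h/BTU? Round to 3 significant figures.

U_eff = 0.757/29.4 + 0.243/4.47 = 0.02575 + 0.05436 = 0.08011
R_eff = 1/U_eff = 12.48 ft²·°F·h/BTU

12.5 ft²·°F·h/BTU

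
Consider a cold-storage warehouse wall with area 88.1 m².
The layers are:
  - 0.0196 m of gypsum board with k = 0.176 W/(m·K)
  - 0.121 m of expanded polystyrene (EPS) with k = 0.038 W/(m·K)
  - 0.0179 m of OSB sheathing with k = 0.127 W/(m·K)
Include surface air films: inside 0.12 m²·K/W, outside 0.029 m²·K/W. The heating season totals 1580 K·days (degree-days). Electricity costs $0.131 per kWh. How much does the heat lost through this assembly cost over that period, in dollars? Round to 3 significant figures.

0.0196/0.176 = 0.1114
0.121/0.038 = 3.184
0.0179/0.127 = 0.1409
R_total = 0.12 + 0.1114 + 3.184 + 0.1409 + 0.029 = 3.586 m²·K/W
E = A × HDD × 24 / R / 1000 = 88.1 × 1580 × 24 / 3.586 / 1000 = 931.7 kWh
Cost = 931.7 × 0.131 = $122.1

122 dollars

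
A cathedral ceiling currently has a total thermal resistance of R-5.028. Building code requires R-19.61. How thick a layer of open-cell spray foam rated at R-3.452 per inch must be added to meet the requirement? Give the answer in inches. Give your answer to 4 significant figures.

ΔR = 19.61 − 5.028 = 14.582 ft²·°F·h/BTU
L = ΔR / (R/in) = 14.582/3.452 = 4.2242 in

4.224 in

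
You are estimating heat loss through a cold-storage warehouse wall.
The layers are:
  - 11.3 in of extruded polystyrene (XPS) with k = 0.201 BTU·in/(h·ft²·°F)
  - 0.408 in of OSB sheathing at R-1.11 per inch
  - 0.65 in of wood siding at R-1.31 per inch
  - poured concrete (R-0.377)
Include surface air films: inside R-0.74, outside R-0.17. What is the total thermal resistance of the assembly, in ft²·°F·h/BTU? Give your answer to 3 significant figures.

11.3/0.201 = 56.22
0.408 × 1.11 = 0.4529
0.65 × 1.31 = 0.8515
R_total = 0.74 + 56.22 + 0.4529 + 0.8515 + 0.377 + 0.17 = 58.81 ft²·°F·h/BTU

58.8 ft²·°F·h/BTU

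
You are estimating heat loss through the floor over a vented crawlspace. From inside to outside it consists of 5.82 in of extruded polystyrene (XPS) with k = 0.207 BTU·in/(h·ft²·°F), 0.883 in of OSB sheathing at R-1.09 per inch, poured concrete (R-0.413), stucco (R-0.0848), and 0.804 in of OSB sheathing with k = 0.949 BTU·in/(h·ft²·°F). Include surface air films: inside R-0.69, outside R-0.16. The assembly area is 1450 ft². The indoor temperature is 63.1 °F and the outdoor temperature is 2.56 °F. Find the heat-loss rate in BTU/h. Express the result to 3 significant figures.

5.82/0.207 = 28.12
0.883 × 1.09 = 0.9625
0.804/0.949 = 0.8472
R_total = 0.69 + 28.12 + 0.9625 + 0.413 + 0.0848 + 0.8472 + 0.16 = 31.27 ft²·°F·h/BTU
Q = A·ΔT/R = 1450 × (63.1 − 2.56) / 31.27 = 2807 BTU/h

2810 BTU/h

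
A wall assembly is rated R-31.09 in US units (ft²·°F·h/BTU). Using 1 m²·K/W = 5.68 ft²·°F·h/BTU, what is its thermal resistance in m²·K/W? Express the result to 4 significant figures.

5.474 m²·K/W

R_SI = 31.09/5.68 = 5.4736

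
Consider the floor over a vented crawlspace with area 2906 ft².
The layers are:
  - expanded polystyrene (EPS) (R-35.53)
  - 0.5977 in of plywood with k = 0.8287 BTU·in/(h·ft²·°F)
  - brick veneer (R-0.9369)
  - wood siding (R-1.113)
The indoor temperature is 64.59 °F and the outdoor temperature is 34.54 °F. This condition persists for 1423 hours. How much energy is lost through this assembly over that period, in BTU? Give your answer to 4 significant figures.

3244000 BTU

0.5977/0.8287 = 0.72125
R_total = 35.53 + 0.72125 + 0.9369 + 1.113 = 38.301 ft²·°F·h/BTU
Q = 2906 × (64.59 − 34.54) / 38.301 = 2280 BTU/h
E = 2280 × 1423 = 3244400 BTU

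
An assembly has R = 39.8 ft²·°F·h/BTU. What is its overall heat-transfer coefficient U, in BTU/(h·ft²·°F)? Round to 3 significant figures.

0.0251 BTU/(h·ft²·°F)

U = 1/R = 1/39.8 = 0.02513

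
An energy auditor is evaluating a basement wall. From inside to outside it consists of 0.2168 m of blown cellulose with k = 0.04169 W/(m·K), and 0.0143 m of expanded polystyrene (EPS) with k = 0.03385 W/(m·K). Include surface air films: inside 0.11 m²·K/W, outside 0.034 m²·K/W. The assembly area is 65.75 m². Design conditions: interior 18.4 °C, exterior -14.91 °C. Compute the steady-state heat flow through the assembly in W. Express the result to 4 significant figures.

379.8 W

0.2168/0.04169 = 5.2003
0.0143/0.03385 = 0.42245
R_total = 0.11 + 5.2003 + 0.42245 + 0.034 = 5.7667 m²·K/W
Q = A·ΔT/R = 65.75 × (18.4 − (-14.91)) / 5.7667 = 379.79 W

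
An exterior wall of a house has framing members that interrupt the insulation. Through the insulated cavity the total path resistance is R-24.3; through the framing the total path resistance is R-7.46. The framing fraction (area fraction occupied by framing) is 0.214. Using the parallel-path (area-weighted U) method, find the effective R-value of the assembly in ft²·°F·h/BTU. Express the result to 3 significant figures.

16.4 ft²·°F·h/BTU

U_eff = 0.786/24.3 + 0.214/7.46 = 0.03235 + 0.02869 = 0.06103
R_eff = 1/U_eff = 16.38 ft²·°F·h/BTU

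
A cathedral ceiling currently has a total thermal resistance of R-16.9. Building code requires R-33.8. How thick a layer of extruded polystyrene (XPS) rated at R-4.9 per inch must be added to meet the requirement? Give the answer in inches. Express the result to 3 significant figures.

3.45 in

ΔR = 33.8 − 16.9 = 16.9 ft²·°F·h/BTU
L = ΔR / (R/in) = 16.9/4.9 = 3.449 in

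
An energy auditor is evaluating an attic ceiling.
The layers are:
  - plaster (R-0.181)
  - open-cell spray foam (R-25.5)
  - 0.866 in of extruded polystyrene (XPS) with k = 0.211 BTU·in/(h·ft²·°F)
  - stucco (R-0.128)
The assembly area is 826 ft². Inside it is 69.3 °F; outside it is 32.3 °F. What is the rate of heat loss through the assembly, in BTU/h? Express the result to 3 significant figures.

1020 BTU/h

0.866/0.211 = 4.104
R_total = 0.181 + 25.5 + 4.104 + 0.128 = 29.91 ft²·°F·h/BTU
Q = A·ΔT/R = 826 × (69.3 − 32.3) / 29.91 = 1022 BTU/h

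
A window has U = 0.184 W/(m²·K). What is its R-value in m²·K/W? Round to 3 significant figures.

R = 1/U = 1/0.184 = 5.435

5.43 m²·K/W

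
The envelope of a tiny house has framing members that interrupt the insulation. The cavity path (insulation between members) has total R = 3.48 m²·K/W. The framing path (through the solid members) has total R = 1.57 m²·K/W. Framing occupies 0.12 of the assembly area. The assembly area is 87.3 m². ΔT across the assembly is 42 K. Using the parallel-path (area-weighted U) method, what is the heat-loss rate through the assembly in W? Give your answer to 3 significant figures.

1210 W

U_eff = 0.88/3.48 + 0.12/1.57 = 0.2529 + 0.07643 = 0.3293
R_eff = 1/U_eff = 3.037 m²·K/W
Q = 87.3 × 42 / 3.037 = 1207 W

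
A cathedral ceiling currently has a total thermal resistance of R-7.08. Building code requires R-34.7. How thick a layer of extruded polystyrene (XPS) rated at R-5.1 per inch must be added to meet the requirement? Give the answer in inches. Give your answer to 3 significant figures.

5.42 in

ΔR = 34.7 − 7.08 = 27.62 ft²·°F·h/BTU
L = ΔR / (R/in) = 27.62/5.1 = 5.416 in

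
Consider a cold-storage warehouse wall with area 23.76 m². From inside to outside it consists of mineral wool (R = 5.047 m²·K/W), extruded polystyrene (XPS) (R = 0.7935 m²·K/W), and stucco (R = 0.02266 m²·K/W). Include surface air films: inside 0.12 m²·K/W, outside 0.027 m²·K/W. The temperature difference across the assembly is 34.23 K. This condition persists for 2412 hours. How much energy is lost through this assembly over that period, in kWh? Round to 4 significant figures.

R_total = 0.12 + 5.047 + 0.7935 + 0.02266 + 0.027 = 6.0102 m²·K/W
Q = 23.76 × 34.23 / 6.0102 = 135.32 W
E = 135.32 W × 2412 h / 1000 = 326.4 kWh

326.4 kWh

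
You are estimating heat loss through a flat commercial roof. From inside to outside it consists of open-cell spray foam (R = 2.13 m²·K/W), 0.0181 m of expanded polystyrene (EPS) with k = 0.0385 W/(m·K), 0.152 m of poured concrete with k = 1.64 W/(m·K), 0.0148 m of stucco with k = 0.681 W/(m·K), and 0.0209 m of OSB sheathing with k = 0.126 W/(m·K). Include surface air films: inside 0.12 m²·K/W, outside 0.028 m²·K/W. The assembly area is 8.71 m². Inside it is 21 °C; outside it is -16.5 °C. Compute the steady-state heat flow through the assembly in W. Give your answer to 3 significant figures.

0.0181/0.0385 = 0.4701
0.152/1.64 = 0.09268
0.0148/0.681 = 0.02173
0.0209/0.126 = 0.1659
R_total = 0.12 + 2.13 + 0.4701 + 0.09268 + 0.02173 + 0.1659 + 0.028 = 3.028 m²·K/W
Q = A·ΔT/R = 8.71 × (21 − (-16.5)) / 3.028 = 107.9 W

108 W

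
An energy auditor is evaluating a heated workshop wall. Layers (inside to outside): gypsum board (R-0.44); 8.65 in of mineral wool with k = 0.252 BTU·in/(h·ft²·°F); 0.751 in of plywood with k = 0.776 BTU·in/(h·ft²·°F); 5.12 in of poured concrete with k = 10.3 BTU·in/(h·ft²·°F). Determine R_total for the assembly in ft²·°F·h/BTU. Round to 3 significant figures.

36.2 ft²·°F·h/BTU

8.65/0.252 = 34.33
0.751/0.776 = 0.9678
5.12/10.3 = 0.4971
R_total = 0.44 + 34.33 + 0.9678 + 0.4971 = 36.23 ft²·°F·h/BTU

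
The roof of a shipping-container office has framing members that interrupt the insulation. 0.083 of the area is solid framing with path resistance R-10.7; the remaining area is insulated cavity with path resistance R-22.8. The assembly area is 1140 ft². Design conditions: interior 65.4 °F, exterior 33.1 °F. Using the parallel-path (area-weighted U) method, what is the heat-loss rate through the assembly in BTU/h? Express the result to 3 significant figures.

1770 BTU/h

U_eff = 0.917/22.8 + 0.083/10.7 = 0.04022 + 0.007757 = 0.04798
R_eff = 1/U_eff = 20.84 ft²·°F·h/BTU
Q = 1140 × (65.4 − 33.1) / 20.84 = 1767 BTU/h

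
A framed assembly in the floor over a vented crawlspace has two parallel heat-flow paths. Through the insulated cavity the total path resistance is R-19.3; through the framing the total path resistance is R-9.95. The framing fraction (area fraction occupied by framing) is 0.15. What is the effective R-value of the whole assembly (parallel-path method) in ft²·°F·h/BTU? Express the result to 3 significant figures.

U_eff = 0.85/19.3 + 0.15/9.95 = 0.04404 + 0.01508 = 0.05912
R_eff = 1/U_eff = 16.92 ft²·°F·h/BTU

16.9 ft²·°F·h/BTU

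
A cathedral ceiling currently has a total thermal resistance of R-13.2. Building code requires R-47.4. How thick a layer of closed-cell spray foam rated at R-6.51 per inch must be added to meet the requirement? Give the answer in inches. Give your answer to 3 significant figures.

5.25 in

ΔR = 47.4 − 13.2 = 34.2 ft²·°F·h/BTU
L = ΔR / (R/in) = 34.2/6.51 = 5.253 in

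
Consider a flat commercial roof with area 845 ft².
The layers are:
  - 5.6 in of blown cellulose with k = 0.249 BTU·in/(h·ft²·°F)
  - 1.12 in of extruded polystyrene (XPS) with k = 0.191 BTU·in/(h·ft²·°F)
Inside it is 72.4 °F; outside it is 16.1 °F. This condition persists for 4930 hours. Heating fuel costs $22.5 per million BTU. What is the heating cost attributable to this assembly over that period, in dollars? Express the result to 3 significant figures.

5.6/0.249 = 22.49
1.12/0.191 = 5.864
R_total = 22.49 + 5.864 = 28.35 ft²·°F·h/BTU
Q = 845 × (72.4 − 16.1) / 28.35 = 1678 BTU/h
E = 1678 × 4930 = 8272000 BTU
Cost = 8272000/10⁶ × 22.5 = $186.1

186 dollars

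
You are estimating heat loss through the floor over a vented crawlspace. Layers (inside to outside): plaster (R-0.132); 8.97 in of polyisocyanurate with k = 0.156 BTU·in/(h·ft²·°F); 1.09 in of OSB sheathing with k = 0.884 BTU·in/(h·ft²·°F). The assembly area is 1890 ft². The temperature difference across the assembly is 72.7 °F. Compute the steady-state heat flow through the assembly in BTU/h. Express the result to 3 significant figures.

8.97/0.156 = 57.5
1.09/0.884 = 1.233
R_total = 0.132 + 57.5 + 1.233 = 58.87 ft²·°F·h/BTU
Q = A·ΔT/R = 1890 × 72.7 / 58.87 = 2334 BTU/h

2330 BTU/h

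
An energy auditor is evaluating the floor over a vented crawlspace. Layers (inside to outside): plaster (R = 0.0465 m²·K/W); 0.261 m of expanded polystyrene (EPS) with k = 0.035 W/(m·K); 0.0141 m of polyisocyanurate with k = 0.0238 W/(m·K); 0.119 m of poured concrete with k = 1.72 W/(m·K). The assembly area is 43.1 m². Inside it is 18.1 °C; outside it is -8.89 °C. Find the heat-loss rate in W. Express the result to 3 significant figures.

142 W

0.261/0.035 = 7.457
0.0141/0.0238 = 0.5924
0.119/1.72 = 0.06919
R_total = 0.0465 + 7.457 + 0.5924 + 0.06919 = 8.165 m²·K/W
Q = A·ΔT/R = 43.1 × (18.1 − (-8.89)) / 8.165 = 142.5 W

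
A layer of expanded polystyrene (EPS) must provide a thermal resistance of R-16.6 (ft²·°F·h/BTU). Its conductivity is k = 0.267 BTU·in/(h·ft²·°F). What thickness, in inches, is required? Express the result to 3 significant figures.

L = R × k = 16.6 × 0.267 = 4.432 in

4.43 in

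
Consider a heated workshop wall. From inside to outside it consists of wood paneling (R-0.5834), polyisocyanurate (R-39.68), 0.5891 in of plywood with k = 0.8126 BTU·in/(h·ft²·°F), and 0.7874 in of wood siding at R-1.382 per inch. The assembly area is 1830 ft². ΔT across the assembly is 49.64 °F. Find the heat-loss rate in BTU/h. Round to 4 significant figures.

0.5891/0.8126 = 0.72496
0.7874 × 1.382 = 1.0882
R_total = 0.5834 + 39.68 + 0.72496 + 1.0882 = 42.077 ft²·°F·h/BTU
Q = A·ΔT/R = 1830 × 49.64 / 42.077 = 2159 BTU/h

2159 BTU/h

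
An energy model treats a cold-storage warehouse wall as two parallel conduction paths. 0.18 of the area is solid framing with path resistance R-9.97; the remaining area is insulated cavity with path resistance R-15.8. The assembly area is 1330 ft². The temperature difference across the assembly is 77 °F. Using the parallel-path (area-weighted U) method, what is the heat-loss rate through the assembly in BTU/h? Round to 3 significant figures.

U_eff = 0.82/15.8 + 0.18/9.97 = 0.0519 + 0.01805 = 0.06995
R_eff = 1/U_eff = 14.3 ft²·°F·h/BTU
Q = 1330 × 77 / 14.3 = 7164 BTU/h

7160 BTU/h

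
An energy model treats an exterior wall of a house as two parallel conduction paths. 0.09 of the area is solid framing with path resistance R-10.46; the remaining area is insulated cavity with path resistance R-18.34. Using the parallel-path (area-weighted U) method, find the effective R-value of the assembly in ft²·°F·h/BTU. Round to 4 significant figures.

U_eff = 0.91/18.34 + 0.09/10.46 = 0.049618 + 0.0086042 = 0.058223
R_eff = 1/U_eff = 17.175 ft²·°F·h/BTU

17.18 ft²·°F·h/BTU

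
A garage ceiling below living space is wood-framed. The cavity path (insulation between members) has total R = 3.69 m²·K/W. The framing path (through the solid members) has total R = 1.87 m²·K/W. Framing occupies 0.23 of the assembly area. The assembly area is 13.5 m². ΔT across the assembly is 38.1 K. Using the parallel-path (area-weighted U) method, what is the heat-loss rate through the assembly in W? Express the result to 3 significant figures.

171 W

U_eff = 0.77/3.69 + 0.23/1.87 = 0.2087 + 0.123 = 0.3317
R_eff = 1/U_eff = 3.015 m²·K/W
Q = 13.5 × 38.1 / 3.015 = 170.6 W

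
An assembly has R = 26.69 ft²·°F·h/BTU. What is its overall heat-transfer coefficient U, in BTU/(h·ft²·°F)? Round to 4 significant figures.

U = 1/R = 1/26.69 = 0.037467

0.03747 BTU/(h·ft²·°F)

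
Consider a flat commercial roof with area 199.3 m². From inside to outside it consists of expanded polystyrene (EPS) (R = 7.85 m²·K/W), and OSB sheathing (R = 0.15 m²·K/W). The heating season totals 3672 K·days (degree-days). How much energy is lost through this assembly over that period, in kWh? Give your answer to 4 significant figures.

2195 kWh

R_total = 7.85 + 0.15 = 8 m²·K/W
E = A × HDD × 24 / R / 1000 = 199.3 × 3672 × 24 / 8 / 1000 = 2195.5 kWh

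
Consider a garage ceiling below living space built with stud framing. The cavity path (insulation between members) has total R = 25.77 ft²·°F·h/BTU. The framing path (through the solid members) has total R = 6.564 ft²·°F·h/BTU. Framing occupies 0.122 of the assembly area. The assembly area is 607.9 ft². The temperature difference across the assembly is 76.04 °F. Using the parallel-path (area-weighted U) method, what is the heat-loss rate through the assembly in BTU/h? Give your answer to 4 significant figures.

U_eff = 0.878/25.77 + 0.122/6.564 = 0.034071 + 0.018586 = 0.052657
R_eff = 1/U_eff = 18.991 ft²·°F·h/BTU
Q = 607.9 × 76.04 / 18.991 = 2434 BTU/h

2434 BTU/h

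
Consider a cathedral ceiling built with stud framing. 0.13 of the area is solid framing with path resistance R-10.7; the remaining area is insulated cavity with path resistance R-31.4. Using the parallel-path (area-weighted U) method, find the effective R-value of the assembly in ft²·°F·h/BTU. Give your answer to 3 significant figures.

25.1 ft²·°F·h/BTU

U_eff = 0.87/31.4 + 0.13/10.7 = 0.02771 + 0.01215 = 0.03986
R_eff = 1/U_eff = 25.09 ft²·°F·h/BTU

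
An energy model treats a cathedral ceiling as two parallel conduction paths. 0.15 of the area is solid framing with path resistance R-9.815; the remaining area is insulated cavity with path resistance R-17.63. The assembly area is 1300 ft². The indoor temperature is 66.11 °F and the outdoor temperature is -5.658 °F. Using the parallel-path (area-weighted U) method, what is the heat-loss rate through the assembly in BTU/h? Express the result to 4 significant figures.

U_eff = 0.85/17.63 + 0.15/9.815 = 0.048213 + 0.015283 = 0.063496
R_eff = 1/U_eff = 15.749 ft²·°F·h/BTU
Q = 1300 × (66.11 − (-5.658)) / 15.749 = 5924.1 BTU/h

5924 BTU/h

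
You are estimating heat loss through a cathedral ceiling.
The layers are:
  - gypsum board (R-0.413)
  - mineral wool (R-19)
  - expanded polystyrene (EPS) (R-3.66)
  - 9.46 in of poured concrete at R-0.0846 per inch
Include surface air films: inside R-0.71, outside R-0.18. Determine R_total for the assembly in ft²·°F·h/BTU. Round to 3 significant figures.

9.46 × 0.0846 = 0.8003
R_total = 0.71 + 0.413 + 19 + 3.66 + 0.8003 + 0.18 = 24.76 ft²·°F·h/BTU

24.8 ft²·°F·h/BTU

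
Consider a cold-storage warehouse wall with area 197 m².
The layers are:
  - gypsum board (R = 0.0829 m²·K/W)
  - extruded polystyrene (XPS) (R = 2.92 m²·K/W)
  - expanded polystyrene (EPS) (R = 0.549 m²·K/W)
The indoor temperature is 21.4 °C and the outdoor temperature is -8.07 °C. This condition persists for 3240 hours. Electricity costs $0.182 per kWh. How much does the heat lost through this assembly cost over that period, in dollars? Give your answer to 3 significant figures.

964 dollars

R_total = 0.0829 + 2.92 + 0.549 = 3.552 m²·K/W
Q = 197 × (21.4 − (-8.07)) / 3.552 = 1635 W
E = 1635 W × 3240 h / 1000 = 5296 kWh
Cost = 5296 × 0.182 = $963.8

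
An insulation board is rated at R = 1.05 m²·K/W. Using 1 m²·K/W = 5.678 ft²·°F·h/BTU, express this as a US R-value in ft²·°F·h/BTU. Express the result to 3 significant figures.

R_US = 1.05 × 5.678 = 5.962

5.96 ft²·°F·h/BTU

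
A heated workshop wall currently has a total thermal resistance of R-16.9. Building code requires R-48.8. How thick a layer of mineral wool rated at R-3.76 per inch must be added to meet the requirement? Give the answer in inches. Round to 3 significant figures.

ΔR = 48.8 − 16.9 = 31.9 ft²·°F·h/BTU
L = ΔR / (R/in) = 31.9/3.76 = 8.484 in

8.48 in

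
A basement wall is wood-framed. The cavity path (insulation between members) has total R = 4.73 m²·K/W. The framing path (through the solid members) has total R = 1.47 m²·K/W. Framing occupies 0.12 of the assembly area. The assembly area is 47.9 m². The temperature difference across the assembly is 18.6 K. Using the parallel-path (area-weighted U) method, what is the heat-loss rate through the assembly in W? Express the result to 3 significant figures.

U_eff = 0.88/4.73 + 0.12/1.47 = 0.186 + 0.08163 = 0.2677
R_eff = 1/U_eff = 3.736 m²·K/W
Q = 47.9 × 18.6 / 3.736 = 238.5 W

238 W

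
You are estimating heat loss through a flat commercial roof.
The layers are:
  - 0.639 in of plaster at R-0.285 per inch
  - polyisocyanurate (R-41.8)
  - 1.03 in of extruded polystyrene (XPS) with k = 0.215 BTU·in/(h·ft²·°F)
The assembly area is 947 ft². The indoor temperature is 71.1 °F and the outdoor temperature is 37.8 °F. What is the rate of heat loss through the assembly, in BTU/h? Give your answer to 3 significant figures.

0.639 × 0.285 = 0.1821
1.03/0.215 = 4.791
R_total = 0.1821 + 41.8 + 4.791 = 46.77 ft²·°F·h/BTU
Q = A·ΔT/R = 947 × (71.1 − 37.8) / 46.77 = 674.2 BTU/h

674 BTU/h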